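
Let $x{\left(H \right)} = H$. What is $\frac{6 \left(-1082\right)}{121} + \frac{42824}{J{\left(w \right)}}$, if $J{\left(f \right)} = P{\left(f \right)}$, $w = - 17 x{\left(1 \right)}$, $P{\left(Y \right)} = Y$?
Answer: $- \frac{5292068}{2057} \approx -2572.7$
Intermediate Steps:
$w = -17$ ($w = \left(-17\right) 1 = -17$)
$J{\left(f \right)} = f$
$\frac{6 \left(-1082\right)}{121} + \frac{42824}{J{\left(w \right)}} = \frac{6 \left(-1082\right)}{121} + \frac{42824}{-17} = \left(-6492\right) \frac{1}{121} + 42824 \left(- \frac{1}{17}\right) = - \frac{6492}{121} - \frac{42824}{17} = - \frac{5292068}{2057}$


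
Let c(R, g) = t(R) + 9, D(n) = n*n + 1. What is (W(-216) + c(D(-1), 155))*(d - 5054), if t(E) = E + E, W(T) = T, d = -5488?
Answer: 2140026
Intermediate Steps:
D(n) = 1 + n² (D(n) = n² + 1 = 1 + n²)
t(E) = 2*E
c(R, g) = 9 + 2*R (c(R, g) = 2*R + 9 = 9 + 2*R)
(W(-216) + c(D(-1), 155))*(d - 5054) = (-216 + (9 + 2*(1 + (-1)²)))*(-5488 - 5054) = (-216 + (9 + 2*(1 + 1)))*(-10542) = (-216 + (9 + 2*2))*(-10542) = (-216 + (9 + 4))*(-10542) = (-216 + 13)*(-10542) = -203*(-10542) = 2140026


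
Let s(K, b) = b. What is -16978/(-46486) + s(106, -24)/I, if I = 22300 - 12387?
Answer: 83593625/230407859 ≈ 0.36281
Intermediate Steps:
I = 9913
-16978/(-46486) + s(106, -24)/I = -16978/(-46486) - 24/9913 = -16978*(-1/46486) - 24*1/9913 = 8489/23243 - 24/9913 = 83593625/230407859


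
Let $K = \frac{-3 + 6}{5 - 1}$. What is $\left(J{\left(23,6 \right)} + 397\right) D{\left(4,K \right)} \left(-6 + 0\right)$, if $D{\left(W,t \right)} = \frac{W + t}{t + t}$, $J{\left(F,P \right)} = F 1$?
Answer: $-7980$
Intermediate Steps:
$J{\left(F,P \right)} = F$
$K = \frac{3}{4} \approx 0.75$
$D{\left(W,t \right)} = \frac{W + t}{2 t}$
$\left(J{\left(23,6 \right)} + 397\right) D{\left(4,K \right)} \left(-6 + 0\right) = \left(23 + 397\right) \frac{4 + \frac{3}{4}}{2 \cdot \frac{3}{4}} \left(-6 + 0\right) = 420 \cdot \frac{1}{2} \cdot \frac{4}{3} \cdot \frac{19}{4} \left(-6\right) = 420 \cdot \frac{19}{6} \left(-6\right) = 420 \left(-19\right) = -7980$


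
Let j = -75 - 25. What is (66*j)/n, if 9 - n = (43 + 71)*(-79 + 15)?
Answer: -440/487 ≈ -0.90349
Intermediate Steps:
j = -100
n = 7305 (n = 9 - (43 + 71)*(-79 + 15) = 9 - 114*(-64) = 9 - 1*(-7296) = 9 + 7296 = 7305)
(66*j)/n = (66*(-100))/7305 = -6600*1/7305 = -440/487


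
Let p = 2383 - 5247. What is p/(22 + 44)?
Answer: -1432/33 ≈ -43.394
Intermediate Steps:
p = -2864
p/(22 + 44) = -2864/(22 + 44) = -2864/66 = (1/66)*(-2864) = -1432/33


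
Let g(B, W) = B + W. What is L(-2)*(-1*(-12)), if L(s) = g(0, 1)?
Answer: 12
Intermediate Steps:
L(s) = 1 (L(s) = 0 + 1 = 1)
L(-2)*(-1*(-12)) = 1*(-1*(-12)) = 1*12 = 12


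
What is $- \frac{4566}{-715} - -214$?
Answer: $\frac{157576}{715} \approx 220.39$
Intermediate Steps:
$- \frac{4566}{-715} - -214 = \left(-4566\right) \left(- \frac{1}{715}\right) + 214 = \frac{4566}{715} + 214 = \frac{157576}{715}$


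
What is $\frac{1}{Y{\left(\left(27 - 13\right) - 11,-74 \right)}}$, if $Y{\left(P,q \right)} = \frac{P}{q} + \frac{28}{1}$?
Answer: $\frac{74}{2069} \approx 0.035766$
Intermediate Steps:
$Y{\left(P,q \right)} = 28 + \frac{P}{q}$ ($Y{\left(P,q \right)} = \frac{P}{q} + 28 \cdot 1 = \frac{P}{q} + 28 = 28 + \frac{P}{q}$)
$\frac{1}{Y{\left(\left(27 - 13\right) - 11,-74 \right)}} = \frac{1}{28 + \frac{\left(27 - 13\right) - 11}{-74}} = \frac{1}{28 + \left(14 - 11\right) \left(- \frac{1}{74}\right)} = \frac{1}{28 + 3 \left(- \frac{1}{74}\right)} = \frac{1}{28 - \frac{3}{74}} = \frac{1}{\frac{2069}{74}} = \frac{74}{2069}$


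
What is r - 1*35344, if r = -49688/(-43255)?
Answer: -1528755032/43255 ≈ -35343.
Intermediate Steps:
r = 49688/43255 (r = -49688*(-1/43255) = 49688/43255 ≈ 1.1487)
r - 1*35344 = 49688/43255 - 1*35344 = 49688/43255 - 35344 = -1528755032/43255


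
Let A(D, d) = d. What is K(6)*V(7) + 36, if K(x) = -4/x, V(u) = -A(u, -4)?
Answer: 100/3 ≈ 33.333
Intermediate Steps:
V(u) = 4 (V(u) = -1*(-4) = 4)
K(6)*V(7) + 36 = -4/6*4 + 36 = -4*⅙*4 + 36 = -⅔*4 + 36 = -8/3 + 36 = 100/3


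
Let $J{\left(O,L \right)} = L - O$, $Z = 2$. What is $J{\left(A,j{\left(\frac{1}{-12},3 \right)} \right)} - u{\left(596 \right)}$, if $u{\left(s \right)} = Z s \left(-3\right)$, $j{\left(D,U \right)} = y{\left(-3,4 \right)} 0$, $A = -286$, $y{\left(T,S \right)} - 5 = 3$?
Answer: $3862$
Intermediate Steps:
$y{\left(T,S \right)} = 8$ ($y{\left(T,S \right)} = 5 + 3 = 8$)
$j{\left(D,U \right)} = 0$ ($j{\left(D,U \right)} = 8 \cdot 0 = 0$)
$u{\left(s \right)} = - 6 s$ ($u{\left(s \right)} = 2 s \left(-3\right) = - 6 s$)
$J{\left(A,j{\left(\frac{1}{-12},3 \right)} \right)} - u{\left(596 \right)} = \left(0 - -286\right) - \left(-6\right) 596 = \left(0 + 286\right) - -3576 = 286 + 3576 = 3862$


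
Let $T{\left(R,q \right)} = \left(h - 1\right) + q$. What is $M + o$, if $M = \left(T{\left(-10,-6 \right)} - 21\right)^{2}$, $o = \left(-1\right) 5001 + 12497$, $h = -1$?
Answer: $8337$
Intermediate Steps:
$T{\left(R,q \right)} = -2 + q$ ($T{\left(R,q \right)} = \left(-1 - 1\right) + q = -2 + q$)
$o = 7496$ ($o = -5001 + 12497 = 7496$)
$M = 841$ ($M = \left(\left(-2 - 6\right) - 21\right)^{2} = \left(-8 - 21\right)^{2} = \left(-29\right)^{2} = 841$)
$M + o = 841 + 7496 = 8337$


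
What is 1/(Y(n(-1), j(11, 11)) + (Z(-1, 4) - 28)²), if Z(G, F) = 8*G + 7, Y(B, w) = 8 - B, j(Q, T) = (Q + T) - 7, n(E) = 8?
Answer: 1/841 ≈ 0.0011891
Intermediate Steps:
j(Q, T) = -7 + Q + T
Z(G, F) = 7 + 8*G
1/(Y(n(-1), j(11, 11)) + (Z(-1, 4) - 28)²) = 1/((8 - 1*8) + ((7 + 8*(-1)) - 28)²) = 1/((8 - 8) + ((7 - 8) - 28)²) = 1/(0 + (-1 - 28)²) = 1/(0 + (-29)²) = 1/(0 + 841) = 1/841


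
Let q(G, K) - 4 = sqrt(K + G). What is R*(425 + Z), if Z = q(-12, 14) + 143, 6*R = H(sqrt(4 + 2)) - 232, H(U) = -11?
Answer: -23166 - 81*sqrt(2)/2 ≈ -23223.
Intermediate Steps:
q(G, K) = 4 + sqrt(G + K) (q(G, K) = 4 + sqrt(K + G) = 4 + sqrt(G + K))
R = -81/2 (R = (-11 - 232)/6 = (1/6)*(-243) = -81/2 ≈ -40.500)
Z = 147 + sqrt(2) (Z = (4 + sqrt(-12 + 14)) + 143 = (4 + sqrt(2)) + 143 = 147 + sqrt(2) ≈ 148.41)
R*(425 + Z) = -81*(425 + (147 + sqrt(2)))/2 = -81*(572 + sqrt(2))/2 = -23166 - 81*sqrt(2)/2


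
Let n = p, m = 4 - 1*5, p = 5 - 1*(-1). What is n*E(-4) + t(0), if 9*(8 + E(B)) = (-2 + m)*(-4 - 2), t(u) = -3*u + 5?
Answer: -31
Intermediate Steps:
p = 6 (p = 5 + 1 = 6)
m = -1 (m = 4 - 5 = -1)
n = 6
t(u) = 5 - 3*u
E(B) = -6 (E(B) = -8 + ((-2 - 1)*(-4 - 2))/9 = -8 + (-3*(-6))/9 = -8 + (⅑)*18 = -8 + 2 = -6)
n*E(-4) + t(0) = 6*(-6) + (5 - 3*0) = -36 + (5 + 0) = -36 + 5 = -31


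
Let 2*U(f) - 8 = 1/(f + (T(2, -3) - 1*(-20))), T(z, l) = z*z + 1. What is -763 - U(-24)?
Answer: -1535/2 ≈ -767.50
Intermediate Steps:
T(z, l) = 1 + z**2 (T(z, l) = z**2 + 1 = 1 + z**2)
U(f) = 4 + 1/(2*(25 + f)) (U(f) = 4 + 1/(2*(f + ((1 + 2**2) - 1*(-20)))) = 4 + 1/(2*(f + ((1 + 4) + 20))) = 4 + 1/(2*(f + (5 + 20))) = 4 + 1/(2*(f + 25)) = 4 + 1/(2*(25 + f)))
-763 - U(-24) = -763 - (201 + 8*(-24))/(2*(25 - 24)) = -763 - (201 - 192)/(2*1) = -763 - 9/2 = -1535/2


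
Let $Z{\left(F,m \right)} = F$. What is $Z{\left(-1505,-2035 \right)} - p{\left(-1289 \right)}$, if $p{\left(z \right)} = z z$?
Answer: $-1663026$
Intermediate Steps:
$p{\left(z \right)} = z^{2}$
$Z{\left(-1505,-2035 \right)} - p{\left(-1289 \right)} = -1505 - \left(-1289\right)^{2} = -1505 - 1661521 = -1663026$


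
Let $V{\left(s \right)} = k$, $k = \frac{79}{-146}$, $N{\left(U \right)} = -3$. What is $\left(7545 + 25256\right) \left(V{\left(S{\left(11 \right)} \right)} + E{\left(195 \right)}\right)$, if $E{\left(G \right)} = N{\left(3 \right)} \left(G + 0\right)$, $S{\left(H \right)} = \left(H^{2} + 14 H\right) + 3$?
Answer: $- \frac{2804124689}{146} \approx -1.9206 \cdot 10^{7}$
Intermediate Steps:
$S{\left(H \right)} = 3 + H^{2} + 14 H$
$E{\left(G \right)} = - 3 G$ ($E{\left(G \right)} = - 3 \left(G + 0\right) = - 3 G$)
$k = - \frac{79}{146}$ ($k = 79 \left(- \frac{1}{146}\right) = - \frac{79}{146} \approx -0.5411$)
$V{\left(s \right)} = - \frac{79}{146}$
$\left(7545 + 25256\right) \left(V{\left(S{\left(11 \right)} \right)} + E{\left(195 \right)}\right) = \left(7545 + 25256\right) \left(- \frac{79}{146} - 585\right) = 32801 \left(- \frac{79}{146} - 585\right) = 32801 \left(- \frac{85489}{146}\right) = - \frac{2804124689}{146}$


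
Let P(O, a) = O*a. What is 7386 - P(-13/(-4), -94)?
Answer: 15383/2 ≈ 7691.5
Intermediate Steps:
7386 - P(-13/(-4), -94) = 7386 - (-13/(-4))*(-94) = 7386 - (-13*(-¼))*(-94) = 7386 - 13*(-94)/4 = 7386 - 1*(-611/2) = 7386 + 611/2 = 15383/2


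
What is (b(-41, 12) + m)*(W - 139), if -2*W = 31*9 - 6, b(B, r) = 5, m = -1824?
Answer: 1002269/2 ≈ 5.0113e+5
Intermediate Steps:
W = -273/2 (W = -(31*9 - 6)/2 = -(279 - 6)/2 = -½*273 = -273/2 ≈ -136.50)
(b(-41, 12) + m)*(W - 139) = (5 - 1824)*(-273/2 - 139) = -1819*(-551/2) = 1002269/2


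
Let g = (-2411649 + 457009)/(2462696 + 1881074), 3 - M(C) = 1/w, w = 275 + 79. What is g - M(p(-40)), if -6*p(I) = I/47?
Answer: -530068253/153769458 ≈ -3.4472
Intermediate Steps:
p(I) = -I/282 (p(I) = -I/(6*47) = -I/282)
w = 354
M(C) = 1061/354 (M(C) = 3 - 1/354 = 1061/354)
g = -195464/434377 (g = -1954640/4343770 = -1954640*1/4343770 = -195464/434377 ≈ -0.44999)
g - M(p(-40)) = -195464/434377 - 1*1061/354 = -195464/434377 - 1061/354 = -530068253/153769458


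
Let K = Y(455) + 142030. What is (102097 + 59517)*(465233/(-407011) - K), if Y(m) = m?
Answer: -9372549802974752/407011 ≈ -2.3028e+10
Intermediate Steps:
K = 142485 (K = 455 + 142030 = 142485)
(102097 + 59517)*(465233/(-407011) - K) = (102097 + 59517)*(465233/(-407011) - 1*142485) = 161614*(465233*(-1/407011) - 142485) = 161614*(-465233/407011 - 142485) = 161614*(-57993427568/407011) = -9372549802974752/407011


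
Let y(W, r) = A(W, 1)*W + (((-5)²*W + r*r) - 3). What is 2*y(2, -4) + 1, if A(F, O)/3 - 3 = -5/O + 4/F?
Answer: 127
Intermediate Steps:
A(F, O) = 9 - 15/O + 12/F (A(F, O) = 9 + 3*(-5/O + 4/F) = 9 + (-15/O + 12/F) = 9 - 15/O + 12/F)
y(W, r) = -3 + r² + 25*W + W*(-6 + 12/W) (y(W, r) = (9 - 15/1 + 12/W)*W + (((-5)²*W + r*r) - 3) = (9 - 15*1 + 12/W)*W + ((25*W + r²) - 3) = (9 - 15 + 12/W)*W + ((r² + 25*W) - 3) = (-6 + 12/W)*W + (-3 + r² + 25*W) = W*(-6 + 12/W) + (-3 + r² + 25*W) = -3 + r² + 25*W + W*(-6 + 12/W))
2*y(2, -4) + 1 = 2*(9 + (-4)² + 19*2) + 1 = 2*(9 + 16 + 38) + 1 = 2*63 + 1 = 126 + 1 = 127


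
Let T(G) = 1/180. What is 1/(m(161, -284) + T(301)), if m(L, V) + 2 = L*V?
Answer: -180/8230679 ≈ -2.1869e-5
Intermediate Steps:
m(L, V) = -2 + L*V
T(G) = 1/180
1/(m(161, -284) + T(301)) = 1/((-2 + 161*(-284)) + 1/180) = 1/((-2 - 45724) + 1/180) = 1/(-45726 + 1/180) = 1/(-8230679/180) = -180/8230679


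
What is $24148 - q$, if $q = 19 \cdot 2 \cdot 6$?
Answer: $23920$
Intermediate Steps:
$q = 228$ ($q = 38 \cdot 6 = 228$)
$24148 - q = 24148 - 228 = 23920$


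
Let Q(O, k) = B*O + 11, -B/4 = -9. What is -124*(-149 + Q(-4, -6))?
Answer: 34968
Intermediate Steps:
B = 36 (B = -4*(-9) = 36)
Q(O, k) = 11 + 36*O (Q(O, k) = 36*O + 11 = 11 + 36*O)
-124*(-149 + Q(-4, -6)) = -124*(-149 + (11 + 36*(-4))) = -124*(-149 + (11 - 144)) = -124*(-149 - 133) = -124*(-282) = 34968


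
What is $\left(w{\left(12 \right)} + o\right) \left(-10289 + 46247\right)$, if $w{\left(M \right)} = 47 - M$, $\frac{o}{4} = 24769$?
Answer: $3563833338$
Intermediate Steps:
$o = 99076$ ($o = 4 \cdot 24769 = 99076$)
$\left(w{\left(12 \right)} + o\right) \left(-10289 + 46247\right) = \left(\left(47 - 12\right) + 99076\right) \left(-10289 + 46247\right) = \left(\left(47 - 12\right) + 99076\right) 35958 = \left(35 + 99076\right) 35958 = 99111 \cdot 35958 = 3563833338$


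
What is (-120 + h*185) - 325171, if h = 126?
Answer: -301981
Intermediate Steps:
(-120 + h*185) - 325171 = (-120 + 126*185) - 325171 = (-120 + 23310) - 325171 = 23190 - 325171 = -301981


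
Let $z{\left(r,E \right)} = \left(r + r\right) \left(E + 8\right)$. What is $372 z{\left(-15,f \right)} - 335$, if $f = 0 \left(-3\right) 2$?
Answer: $-89615$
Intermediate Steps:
$f = 0$ ($f = 0 \cdot 2 = 0$)
$z{\left(r,E \right)} = 2 r \left(8 + E\right)$
$372 z{\left(-15,f \right)} - 335 = 372 \cdot 2 \left(-15\right) \left(8 + 0\right) - 335 = 372 \cdot 2 \left(-15\right) 8 - 335 = 372 \left(-240\right) - 335 = -89280 - 335 = -89615$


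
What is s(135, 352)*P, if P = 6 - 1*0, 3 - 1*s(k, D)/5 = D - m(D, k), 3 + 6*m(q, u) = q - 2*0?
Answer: -8725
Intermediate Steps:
m(q, u) = -½ + q/6 (m(q, u) = -½ + (q - 2*0)/6 = -½ + (q + 0)/6 = -½ + q/6)
s(k, D) = 25/2 - 25*D/6 (s(k, D) = 15 - 5*(D - (-½ + D/6)) = 15 - 5*(D + (½ - D/6)) = 15 - 5*(½ + 5*D/6) = 15 + (-5/2 - 25*D/6) = 25/2 - 25*D/6)
P = 6 (P = 6 + 0 = 6)
s(135, 352)*P = (25/2 - 25/6*352)*6 = (25/2 - 4400/3)*6 = -8725/6*6 = -8725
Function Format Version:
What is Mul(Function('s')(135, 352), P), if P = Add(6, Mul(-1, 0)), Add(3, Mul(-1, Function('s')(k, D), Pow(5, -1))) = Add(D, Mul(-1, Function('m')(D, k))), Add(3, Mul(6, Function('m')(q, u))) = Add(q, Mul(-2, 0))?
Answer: -8725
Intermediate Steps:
Function('m')(q, u) = Add(Rational(-1, 2), Mul(Rational(1, 6), q)) (Function('m')(q, u) = Add(Rational(-1, 2), Mul(Rational(1, 6), Add(q, Mul(-2, 0)))) = Add(Rational(-1, 2), Mul(Rational(1, 6), Add(q, 0))) = Add(Rational(-1, 2), Mul(Rational(1, 6), q)))
Function('s')(k, D) = Add(Rational(25, 2), Mul(Rational(-25, 6), D)) (Function('s')(k, D) = Add(15, Mul(-5, Add(D, Mul(-1, Add(Rational(-1, 2), Mul(Rational(1, 6), D)))))) = Add(15, Mul(-5, Add(D, Add(Rational(1, 2), Mul(Rational(-1, 6), D))))) = Add(15, Mul(-5, Add(Rational(1, 2), Mul(Rational(5, 6), D)))) = Add(15, Add(Rational(-5, 2), Mul(Rational(-25, 6), D))) = Add(Rational(25, 2), Mul(Rational(-25, 6), D)))
P = 6 (P = Add(6, 0) = 6)
Mul(Function('s')(135, 352), P) = Mul(Add(Rational(25, 2), Mul(Rational(-25, 6), 352)), 6) = Mul(Add(Rational(25, 2), Rational(-4400, 3)), 6) = Mul(Rational(-8725, 6), 6) = -8725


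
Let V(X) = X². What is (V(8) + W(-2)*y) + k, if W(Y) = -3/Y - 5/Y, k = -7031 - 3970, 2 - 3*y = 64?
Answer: -33059/3 ≈ -11020.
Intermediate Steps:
y = -62/3 (y = ⅔ - ⅓*64 = ⅔ - 64/3 = -62/3 ≈ -20.667)
k = -11001
W(Y) = -8/Y
(V(8) + W(-2)*y) + k = (8² - 8/(-2)*(-62/3)) - 11001 = (64 - 8*(-½)*(-62/3)) - 11001 = (64 + 4*(-62/3)) - 11001 = (64 - 248/3) - 11001 = -56/3 - 11001 = -33059/3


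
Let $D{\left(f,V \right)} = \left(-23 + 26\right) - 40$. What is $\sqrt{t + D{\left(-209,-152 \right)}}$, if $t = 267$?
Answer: $\sqrt{230} \approx 15.166$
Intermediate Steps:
$D{\left(f,V \right)} = -37$ ($D{\left(f,V \right)} = 3 - 40 = -37$)
$\sqrt{t + D{\left(-209,-152 \right)}} = \sqrt{267 - 37} = \sqrt{230}$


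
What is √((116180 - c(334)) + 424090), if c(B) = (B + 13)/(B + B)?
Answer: √60270302171/334 ≈ 735.03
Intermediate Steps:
c(B) = (13 + B)/(2*B) (c(B) = (13 + B)/((2*B)) = (13 + B)*(1/(2*B)) = (13 + B)/(2*B))
√((116180 - c(334)) + 424090) = √((116180 - (13 + 334)/(2*334)) + 424090) = √((116180 - 347/(2*334)) + 424090) = √((116180 - 1*347/668) + 424090) = √((116180 - 347/668) + 424090) = √(77607893/668 + 424090) = √(360900013/668) = √60270302171/334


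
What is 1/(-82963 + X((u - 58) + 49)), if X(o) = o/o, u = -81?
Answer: -1/82962 ≈ -1.2054e-5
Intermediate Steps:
X(o) = 1
1/(-82963 + X((u - 58) + 49)) = 1/(-82963 + 1) = 1/(-82962) = -1/82962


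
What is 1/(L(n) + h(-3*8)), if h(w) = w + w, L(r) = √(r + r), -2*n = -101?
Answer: -48/2203 - √101/2203 ≈ -0.026350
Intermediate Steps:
n = 101/2 (n = -½*(-101) = 101/2 ≈ 50.500)
L(r) = √2*√r (L(r) = √(2*r) = √2*√r)
h(w) = 2*w
1/(L(n) + h(-3*8)) = 1/(√2*√(101/2) + 2*(-3*8)) = 1/(√2*(√202/2) + 2*(-24)) = 1/(√101 - 48) = 1/(-48 + √101)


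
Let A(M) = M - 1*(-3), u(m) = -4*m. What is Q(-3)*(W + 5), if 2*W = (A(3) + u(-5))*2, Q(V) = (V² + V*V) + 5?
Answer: 713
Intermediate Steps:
A(M) = 3 + M (A(M) = M + 3 = 3 + M)
Q(V) = 5 + 2*V² (Q(V) = (V² + V²) + 5 = 2*V² + 5 = 5 + 2*V²)
W = 26 (W = (((3 + 3) - 4*(-5))*2)/2 = ((6 + 20)*2)/2 = (26*2)/2 = (½)*52 = 26)
Q(-3)*(W + 5) = (5 + 2*(-3)²)*(26 + 5) = (5 + 2*9)*31 = (5 + 18)*31 = 23*31 = 713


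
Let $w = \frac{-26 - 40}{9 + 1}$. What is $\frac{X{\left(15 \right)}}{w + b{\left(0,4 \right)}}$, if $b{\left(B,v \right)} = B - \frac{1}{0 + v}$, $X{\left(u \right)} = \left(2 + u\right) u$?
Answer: $- \frac{5100}{137} \approx -37.226$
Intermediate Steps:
$X{\left(u \right)} = u \left(2 + u\right)$
$w = - \frac{33}{5}$ ($w = - \frac{66}{10} = \left(-66\right) \frac{1}{10} = - \frac{33}{5} \approx -6.6$)
$b{\left(B,v \right)} = B - \frac{1}{v}$
$\frac{X{\left(15 \right)}}{w + b{\left(0,4 \right)}} = \frac{15 \left(2 + 15\right)}{- \frac{33}{5} + \left(0 - \frac{1}{4}\right)} = \frac{15 \cdot 17}{- \frac{33}{5} + \left(0 - \frac{1}{4}\right)} = \frac{255}{- \frac{33}{5} + \left(0 - \frac{1}{4}\right)} = \frac{255}{- \frac{33}{5} - \frac{1}{4}} = \frac{255}{- \frac{137}{20}} = 255 \left(- \frac{20}{137}\right) = - \frac{5100}{137}$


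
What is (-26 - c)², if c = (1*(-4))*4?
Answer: 100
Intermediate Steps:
c = -16 (c = -4*4 = -16)
(-26 - c)² = (-26 - 1*(-16))² = (-26 + 16)² = (-10)² = 100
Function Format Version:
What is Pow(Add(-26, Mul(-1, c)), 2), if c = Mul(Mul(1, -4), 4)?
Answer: 100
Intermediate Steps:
c = -16 (c = Mul(-4, 4) = -16)
Pow(Add(-26, Mul(-1, c)), 2) = Pow(Add(-26, Mul(-1, -16)), 2) = Pow(Add(-26, 16), 2) = Pow(-10, 2) = 100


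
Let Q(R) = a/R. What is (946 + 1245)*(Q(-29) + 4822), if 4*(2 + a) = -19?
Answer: 1225599389/116 ≈ 1.0566e+7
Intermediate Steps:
a = -27/4 (a = -2 + (1/4)*(-19) = -2 - 19/4 = -27/4 ≈ -6.7500)
Q(R) = -27/(4*R)
(946 + 1245)*(Q(-29) + 4822) = (946 + 1245)*(-27/4/(-29) + 4822) = 2191*(-27/4*(-1/29) + 4822) = 2191*(27/116 + 4822) = 2191*(559379/116) = 1225599389/116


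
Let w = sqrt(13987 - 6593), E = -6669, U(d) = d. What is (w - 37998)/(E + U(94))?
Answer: 37998/6575 - sqrt(7394)/6575 ≈ 5.7661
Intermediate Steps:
w = sqrt(7394) ≈ 85.988
(w - 37998)/(E + U(94)) = (sqrt(7394) - 37998)/(-6669 + 94) = (-37998 + sqrt(7394))/(-6575) = (-37998 + sqrt(7394))*(-1/6575) = 37998/6575 - sqrt(7394)/6575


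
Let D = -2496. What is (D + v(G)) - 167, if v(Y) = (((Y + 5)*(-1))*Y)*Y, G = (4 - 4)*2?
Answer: -2663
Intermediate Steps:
G = 0 (G = 0*2 = 0)
v(Y) = Y²*(-5 - Y) (v(Y) = (((5 + Y)*(-1))*Y)*Y = ((-5 - Y)*Y)*Y = (Y*(-5 - Y))*Y = Y²*(-5 - Y))
(D + v(G)) - 167 = (-2496 + 0²*(-5 - 1*0)) - 167 = (-2496 + 0*(-5 + 0)) - 167 = (-2496 + 0*(-5)) - 167 = (-2496 + 0) - 167 = -2496 - 167 = -2663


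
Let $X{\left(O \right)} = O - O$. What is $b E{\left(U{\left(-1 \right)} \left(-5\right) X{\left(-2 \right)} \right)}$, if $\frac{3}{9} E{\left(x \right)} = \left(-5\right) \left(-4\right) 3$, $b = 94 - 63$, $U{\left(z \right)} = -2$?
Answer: $5580$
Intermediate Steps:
$X{\left(O \right)} = 0$
$b = 31$
$E{\left(x \right)} = 180$ ($E{\left(x \right)} = 3 \left(-5\right) \left(-4\right) 3 = 3 \cdot 20 \cdot 3 = 3 \cdot 60 = 180$)
$b E{\left(U{\left(-1 \right)} \left(-5\right) X{\left(-2 \right)} \right)} = 31 \cdot 180 = 5580$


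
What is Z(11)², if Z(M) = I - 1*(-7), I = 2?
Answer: 81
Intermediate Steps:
Z(M) = 9 (Z(M) = 2 - 1*(-7) = 2 + 7 = 9)
Z(11)² = 9² = 81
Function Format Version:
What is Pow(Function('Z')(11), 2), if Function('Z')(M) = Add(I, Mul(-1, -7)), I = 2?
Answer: 81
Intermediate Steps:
Function('Z')(M) = 9 (Function('Z')(M) = Add(2, Mul(-1, -7)) = Add(2, 7) = 9)
Pow(Function('Z')(11), 2) = Pow(9, 2) = 81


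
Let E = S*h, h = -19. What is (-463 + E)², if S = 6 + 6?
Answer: 477481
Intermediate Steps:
S = 12
E = -228 (E = 12*(-19) = -228)
(-463 + E)² = (-463 - 228)² = (-691)² = 477481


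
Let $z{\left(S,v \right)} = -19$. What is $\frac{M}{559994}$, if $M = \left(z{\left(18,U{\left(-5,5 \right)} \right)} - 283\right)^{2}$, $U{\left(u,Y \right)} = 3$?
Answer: $\frac{45602}{279997} \approx 0.16287$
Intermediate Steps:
$M = 91204$ ($M = \left(-19 - 283\right)^{2} = \left(-302\right)^{2} = 91204$)
$\frac{M}{559994} = \frac{91204}{559994} = 91204 \cdot \frac{1}{559994} = \frac{45602}{279997}$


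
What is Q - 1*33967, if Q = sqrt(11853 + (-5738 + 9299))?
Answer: -33967 + sqrt(15414) ≈ -33843.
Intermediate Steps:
Q = sqrt(15414) (Q = sqrt(11853 + 3561) = sqrt(15414) ≈ 124.15)
Q - 1*33967 = sqrt(15414) - 1*33967 = sqrt(15414) - 33967 = -33967 + sqrt(15414)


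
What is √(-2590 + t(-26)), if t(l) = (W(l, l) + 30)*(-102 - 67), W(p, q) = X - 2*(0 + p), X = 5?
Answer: I*√17293 ≈ 131.5*I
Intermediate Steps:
W(p, q) = 5 - 2*p (W(p, q) = 5 - 2*(0 + p) = 5 - 2*p)
t(l) = -5915 + 338*l (t(l) = ((5 - 2*l) + 30)*(-102 - 67) = (35 - 2*l)*(-169) = -5915 + 338*l)
√(-2590 + t(-26)) = √(-2590 + (-5915 + 338*(-26))) = √(-2590 + (-5915 - 8788)) = √(-2590 - 14703) = √(-17293) = I*√17293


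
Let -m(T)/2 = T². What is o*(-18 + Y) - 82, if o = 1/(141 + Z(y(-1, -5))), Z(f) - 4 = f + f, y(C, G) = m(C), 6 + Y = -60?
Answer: -3882/47 ≈ -82.596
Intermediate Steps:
m(T) = -2*T²
Y = -66 (Y = -6 - 60 = -66)
y(C, G) = -2*C²
Z(f) = 4 + 2*f (Z(f) = 4 + (f + f) = 4 + 2*f)
o = 1/141 (o = 1/(141 + (4 + 2*(-2*(-1)²))) = 1/(141 + (4 + 2*(-2*1))) = 1/(141 + (4 + 2*(-2))) = 1/(141 + (4 - 4)) = 1/(141 + 0) = 1/141 ≈ 0.0070922)
o*(-18 + Y) - 82 = (-18 - 66)/141 - 82 = (1/141)*(-84) - 82 = -28/47 - 82 = -3882/47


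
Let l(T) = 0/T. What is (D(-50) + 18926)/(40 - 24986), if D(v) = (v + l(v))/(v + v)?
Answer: -37853/49892 ≈ -0.75870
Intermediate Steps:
l(T) = 0
D(v) = 1/2 (D(v) = (v + 0)/(v + v) = v/((2*v)) = v*(1/(2*v)) = 1/2)
(D(-50) + 18926)/(40 - 24986) = (1/2 + 18926)/(40 - 24986) = (37853/2)/(-24946) = (37853/2)*(-1/24946) = -37853/49892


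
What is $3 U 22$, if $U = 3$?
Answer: $198$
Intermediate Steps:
$3 U 22 = 3 \cdot 3 \cdot 22 = 9 \cdot 22 = 198$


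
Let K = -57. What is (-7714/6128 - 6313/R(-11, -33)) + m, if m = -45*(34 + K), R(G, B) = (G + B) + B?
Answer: 263231523/235928 ≈ 1115.7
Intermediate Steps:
R(G, B) = G + 2*B (R(G, B) = (B + G) + B = G + 2*B)
m = 1035 (m = -45*(34 - 57) = -45*(-23) = 1035)
(-7714/6128 - 6313/R(-11, -33)) + m = (-7714/6128 - 6313/(-11 + 2*(-33))) + 1035 = (-7714*1/6128 - 6313/(-11 - 66)) + 1035 = (-3857/3064 - 6313/(-77)) + 1035 = (-3857/3064 - 6313*(-1/77)) + 1035 = (-3857/3064 + 6313/77) + 1035 = 19046043/235928 + 1035 = 263231523/235928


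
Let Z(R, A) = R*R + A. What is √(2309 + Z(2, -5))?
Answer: 2*√577 ≈ 48.042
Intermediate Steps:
Z(R, A) = A + R² (Z(R, A) = R² + A = A + R²)
√(2309 + Z(2, -5)) = √(2309 + (-5 + 2²)) = √(2309 + (-5 + 4)) = √(2309 - 1) = √2308 = 2*√577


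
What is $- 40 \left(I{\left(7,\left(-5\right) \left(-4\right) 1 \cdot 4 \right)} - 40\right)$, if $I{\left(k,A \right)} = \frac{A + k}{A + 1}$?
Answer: $\frac{42040}{27} \approx 1557.0$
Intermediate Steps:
$I{\left(k,A \right)} = \frac{A + k}{1 + A}$
$- 40 \left(I{\left(7,\left(-5\right) \left(-4\right) 1 \cdot 4 \right)} - 40\right) = - 40 \left(\frac{\left(-5\right) \left(-4\right) 1 \cdot 4 + 7}{1 + \left(-5\right) \left(-4\right) 1 \cdot 4} - 40\right) = - 40 \left(\frac{20 \cdot 4 + 7}{1 + 20 \cdot 4} - 40\right) = - 40 \left(\frac{80 + 7}{1 + 80} - 40\right) = - 40 \left(\frac{1}{81} \cdot 87 - 40\right) = - 40 \left(\frac{29}{27} - 40\right) = \left(-40\right) \left(- \frac{1051}{27}\right) = \frac{42040}{27}$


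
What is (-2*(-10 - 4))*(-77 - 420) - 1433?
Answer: -15349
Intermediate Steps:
(-2*(-10 - 4))*(-77 - 420) - 1433 = -2*(-14)*(-497) - 1433 = 28*(-497) - 1433 = -13916 - 1433 = -15349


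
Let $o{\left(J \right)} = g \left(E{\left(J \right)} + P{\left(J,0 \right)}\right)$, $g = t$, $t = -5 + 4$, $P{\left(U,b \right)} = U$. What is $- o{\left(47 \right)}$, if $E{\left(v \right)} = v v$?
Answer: $2256$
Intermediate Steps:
$E{\left(v \right)} = v^{2}$
$t = -1$
$g = -1$
$o{\left(J \right)} = - J - J^{2}$ ($o{\left(J \right)} = - (J^{2} + J) = - (J + J^{2}) = - J - J^{2}$)
$- o{\left(47 \right)} = - 47 \left(-1 - 47\right) = - 47 \left(-48\right) = \left(-1\right) \left(-2256\right) = 2256$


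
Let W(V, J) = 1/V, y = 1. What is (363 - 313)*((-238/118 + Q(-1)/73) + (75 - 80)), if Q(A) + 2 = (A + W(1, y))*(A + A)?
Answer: -1517000/4307 ≈ -352.22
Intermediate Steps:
Q(A) = -2 + 2*A*(1 + A) (Q(A) = -2 + (A + 1/1)*(A + A) = -2 + (A + 1)*(2*A) = -2 + (1 + A)*(2*A) = -2 + 2*A*(1 + A))
(363 - 313)*((-238/118 + Q(-1)/73) + (75 - 80)) = (363 - 313)*((-238/118 + (-2 + 2*(-1) + 2*(-1)**2)/73) + (75 - 80)) = 50*((-238*1/118 + (-2 - 2 + 2*1)*(1/73)) - 5) = 50*((-119/59 + (-2 - 2 + 2)*(1/73)) - 5) = 50*((-119/59 - 2*1/73) - 5) = 50*((-119/59 - 2/73) - 5) = 50*(-8805/4307 - 5) = 50*(-30340/4307) = -1517000/4307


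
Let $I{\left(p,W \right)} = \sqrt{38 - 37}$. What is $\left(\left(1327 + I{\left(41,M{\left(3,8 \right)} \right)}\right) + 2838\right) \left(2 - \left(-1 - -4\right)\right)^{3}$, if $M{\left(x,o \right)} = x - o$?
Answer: $-4166$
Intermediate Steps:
$I{\left(p,W \right)} = 1$ ($I{\left(p,W \right)} = \sqrt{1} = 1$)
$\left(\left(1327 + I{\left(41,M{\left(3,8 \right)} \right)}\right) + 2838\right) \left(2 - \left(-1 - -4\right)\right)^{3} = \left(\left(1327 + 1\right) + 2838\right) \left(2 - \left(-1 - -4\right)\right)^{3} = \left(1328 + 2838\right) \left(2 - \left(-1 + 4\right)\right)^{3} = 4166 \left(2 - 3\right)^{3} = 4166 \left(-1\right)^{3} = 4166 \left(-1\right) = -4166$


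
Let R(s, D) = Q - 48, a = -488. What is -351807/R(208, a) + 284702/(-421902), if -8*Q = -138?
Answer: 98946214885/8648991 ≈ 11440.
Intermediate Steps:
Q = 69/4 (Q = -⅛*(-138) = 69/4 ≈ 17.250)
R(s, D) = -123/4 (R(s, D) = 69/4 - 48 = -123/4)
-351807/R(208, a) + 284702/(-421902) = -351807/(-123/4) + 284702/(-421902) = -351807*(-4/123) + 284702*(-1/421902) = 469076/41 - 142351/210951 = 98946214885/8648991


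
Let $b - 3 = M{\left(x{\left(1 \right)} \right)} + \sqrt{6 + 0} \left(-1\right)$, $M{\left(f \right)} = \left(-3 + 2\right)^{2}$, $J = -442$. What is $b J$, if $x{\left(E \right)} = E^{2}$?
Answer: $-1768 + 442 \sqrt{6} \approx -685.33$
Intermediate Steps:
$M{\left(f \right)} = 1$ ($M{\left(f \right)} = \left(-1\right)^{2} = 1$)
$b = 4 - \sqrt{6}$ ($b = 3 + \left(1 + \sqrt{6 + 0} \left(-1\right)\right) = 3 + \left(1 + \sqrt{6} \left(-1\right)\right) = 3 + \left(1 - \sqrt{6}\right) = 4 - \sqrt{6} \approx 1.5505$)
$b J = \left(4 - \sqrt{6}\right) \left(-442\right) = -1768 + 442 \sqrt{6}$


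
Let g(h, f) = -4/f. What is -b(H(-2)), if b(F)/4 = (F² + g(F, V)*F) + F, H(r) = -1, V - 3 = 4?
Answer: -16/7 ≈ -2.2857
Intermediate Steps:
V = 7 (V = 3 + 4 = 7)
b(F) = 4*F² + 12*F/7 (b(F) = 4*((F² + (-4/7)*F) + F) = 4*((F² + (-4*⅐)*F) + F) = 4*((F² - 4*F/7) + F) = 4*(F² + 3*F/7) = 4*F² + 12*F/7)
-b(H(-2)) = -4*(-1)*(3 + 7*(-1))/7 = -4*(-1)*(3 - 7)/7 = -4*(-1)*(-4)/7 = -1*16/7 = -16/7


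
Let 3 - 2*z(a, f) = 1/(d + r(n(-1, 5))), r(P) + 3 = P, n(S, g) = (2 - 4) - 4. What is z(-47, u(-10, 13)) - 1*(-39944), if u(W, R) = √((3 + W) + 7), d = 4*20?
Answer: 2836130/71 ≈ 39946.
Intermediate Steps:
n(S, g) = -6 (n(S, g) = -2 - 4 = -6)
r(P) = -3 + P
d = 80
u(W, R) = √(10 + W)
z(a, f) = 106/71 (z(a, f) = 3/2 - 1/(2*(80 + (-3 - 6))) = 3/2 - 1/(2*(80 - 9)) = 3/2 - ½/71 = 3/2 - ½*1/71 = 3/2 - 1/142 = 106/71)
z(-47, u(-10, 13)) - 1*(-39944) = 106/71 - 1*(-39944) = 106/71 + 39944 = 2836130/71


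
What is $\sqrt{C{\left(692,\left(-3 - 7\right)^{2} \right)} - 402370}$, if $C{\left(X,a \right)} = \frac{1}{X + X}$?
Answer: $\frac{i \sqrt{192680507334}}{692} \approx 634.33 i$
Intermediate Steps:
$C{\left(X,a \right)} = \frac{1}{2 X}$
$\sqrt{C{\left(692,\left(-3 - 7\right)^{2} \right)} - 402370} = \sqrt{\frac{1}{2 \cdot 692} - 402370} = \sqrt{\frac{1}{2} \cdot \frac{1}{692} - 402370} = \sqrt{\frac{1}{1384} - 402370} = \sqrt{- \frac{556880079}{1384}} = \frac{i \sqrt{192680507334}}{692}$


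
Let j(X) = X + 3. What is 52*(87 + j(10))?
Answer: 5200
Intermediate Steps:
j(X) = 3 + X
52*(87 + j(10)) = 52*(87 + (3 + 10)) = 52*(87 + 13) = 52*100 = 5200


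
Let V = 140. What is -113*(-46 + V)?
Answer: -10622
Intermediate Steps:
-113*(-46 + V) = -113*(-46 + 140) = -113*94 = -10622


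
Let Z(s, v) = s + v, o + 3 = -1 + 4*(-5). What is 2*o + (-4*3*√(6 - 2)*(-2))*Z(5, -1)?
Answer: 144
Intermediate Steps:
o = -24 (o = -3 + (-1 + 4*(-5)) = -3 + (-1 - 20) = -3 - 21 = -24)
2*o + (-4*3*√(6 - 2)*(-2))*Z(5, -1) = 2*(-24) + (-4*3*√(6 - 2)*(-2))*(5 - 1) = -48 - 4*3*√4*(-2)*4 = -48 - 4*3*2*(-2)*4 = -48 - 24*(-2)*4 = -48 - 4*(-12)*4 = -48 + 48*4 = -48 + 192 = 144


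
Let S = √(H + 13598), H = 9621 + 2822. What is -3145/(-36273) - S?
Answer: 3145/36273 - √26041 ≈ -161.29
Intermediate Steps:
H = 12443
S = √26041 (S = √(12443 + 13598) = √26041 ≈ 161.37)
-3145/(-36273) - S = -3145/(-36273) - √26041 = -3145*(-1/36273) - √26041 = 3145/36273 - √26041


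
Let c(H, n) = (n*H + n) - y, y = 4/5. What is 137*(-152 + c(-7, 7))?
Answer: -133438/5 ≈ -26688.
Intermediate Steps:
y = 4/5 (y = 4*(1/5) = 4/5 ≈ 0.80000)
c(H, n) = -4/5 + n + H*n (c(H, n) = (n*H + n) - 1*4/5 = (H*n + n) - 4/5 = (n + H*n) - 4/5 = -4/5 + n + H*n)
137*(-152 + c(-7, 7)) = 137*(-152 + (-4/5 + 7 - 7*7)) = 137*(-152 + (-4/5 + 7 - 49)) = 137*(-152 - 214/5) = 137*(-974/5) = -133438/5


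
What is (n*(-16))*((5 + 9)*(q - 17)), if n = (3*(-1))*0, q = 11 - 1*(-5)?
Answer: 0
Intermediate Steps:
q = 16 (q = 11 + 5 = 16)
n = 0 (n = -3*0 = 0)
(n*(-16))*((5 + 9)*(q - 17)) = (0*(-16))*((5 + 9)*(16 - 17)) = 0*(14*(-1)) = 0*(-14) = 0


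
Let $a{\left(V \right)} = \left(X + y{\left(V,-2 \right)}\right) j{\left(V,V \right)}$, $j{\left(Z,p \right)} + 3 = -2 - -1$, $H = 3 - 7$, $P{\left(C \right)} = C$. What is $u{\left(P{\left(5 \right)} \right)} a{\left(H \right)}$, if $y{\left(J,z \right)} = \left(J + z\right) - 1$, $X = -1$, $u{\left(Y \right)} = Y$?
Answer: $160$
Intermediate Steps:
$H = -4$
$j{\left(Z,p \right)} = -4$ ($j{\left(Z,p \right)} = -3 - 1 = -4$)
$y{\left(J,z \right)} = -1 + J + z$
$a{\left(V \right)} = 16 - 4 V$ ($a{\left(V \right)} = \left(-1 - \left(3 - V\right)\right) \left(-4\right) = \left(-1 + \left(-3 + V\right)\right) \left(-4\right) = \left(-4 + V\right) \left(-4\right) = 16 - 4 V$)
$u{\left(P{\left(5 \right)} \right)} a{\left(H \right)} = 5 \left(16 - -16\right) = 5 \left(16 + 16\right) = 5 \cdot 32 = 160$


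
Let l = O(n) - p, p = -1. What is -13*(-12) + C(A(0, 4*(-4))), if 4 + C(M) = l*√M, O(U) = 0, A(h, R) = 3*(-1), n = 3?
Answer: 152 + I*√3 ≈ 152.0 + 1.732*I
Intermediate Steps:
A(h, R) = -3
l = 1 (l = 0 - 1*(-1) = 0 + 1 = 1)
C(M) = -4 + √M (C(M) = -4 + 1*√M = -4 + √M)
-13*(-12) + C(A(0, 4*(-4))) = -13*(-12) + (-4 + √(-3)) = 156 + (-4 + I*√3) = 152 + I*√3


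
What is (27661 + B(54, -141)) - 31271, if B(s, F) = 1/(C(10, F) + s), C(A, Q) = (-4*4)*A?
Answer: -382661/106 ≈ -3610.0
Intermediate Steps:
C(A, Q) = -16*A
B(s, F) = 1/(-160 + s) (B(s, F) = 1/(-16*10 + s) = 1/(-160 + s))
(27661 + B(54, -141)) - 31271 = (27661 + 1/(-160 + 54)) - 31271 = (27661 + 1/(-106)) - 31271 = (27661 - 1/106) - 31271 = 2932065/106 - 31271 = -382661/106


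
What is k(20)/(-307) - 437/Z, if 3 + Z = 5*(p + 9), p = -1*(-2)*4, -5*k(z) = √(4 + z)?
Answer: -437/82 + 2*√6/1535 ≈ -5.3261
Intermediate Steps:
k(z) = -√(4 + z)/5
p = 8 (p = 2*4 = 8)
Z = 82 (Z = -3 + 5*(8 + 9) = -3 + 5*17 = -3 + 85 = 82)
k(20)/(-307) - 437/Z = -√(4 + 20)/5/(-307) - 437/82 = -2*√6/5*(-1/307) - 437*1/82 = -2*√6/5*(-1/307) - 437/82 = 2*√6/1535 - 437/82 = -437/82 + 2*√6/1535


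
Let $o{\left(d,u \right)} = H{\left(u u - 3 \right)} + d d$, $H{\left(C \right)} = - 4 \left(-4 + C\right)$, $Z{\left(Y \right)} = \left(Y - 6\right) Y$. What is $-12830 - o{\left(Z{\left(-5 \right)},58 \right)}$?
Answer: $-2427$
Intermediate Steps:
$Z{\left(Y \right)} = Y \left(-6 + Y\right)$ ($Z{\left(Y \right)} = \left(-6 + Y\right) Y = Y \left(-6 + Y\right)$)
$H{\left(C \right)} = 16 - 4 C$
$o{\left(d,u \right)} = 28 + d^{2} - 4 u^{2}$ ($o{\left(d,u \right)} = \left(16 - 4 \left(u u - 3\right)\right) + d d = \left(16 - 4 \left(u^{2} - 3\right)\right) + d^{2} = \left(16 - 4 \left(-3 + u^{2}\right)\right) + d^{2} = \left(16 - \left(-12 + 4 u^{2}\right)\right) + d^{2} = \left(28 - 4 u^{2}\right) + d^{2} = 28 + d^{2} - 4 u^{2}$)
$-12830 - o{\left(Z{\left(-5 \right)},58 \right)} = -12830 - \left(28 + \left(- 5 \left(-6 - 5\right)\right)^{2} - 4 \cdot 58^{2}\right) = -12830 - \left(28 + \left(\left(-5\right) \left(-11\right)\right)^{2} - 13456\right) = -12830 - \left(28 + 55^{2} - 13456\right) = -12830 - \left(28 + 3025 - 13456\right) = -12830 - -10403 = -12830 + 10403 = -2427$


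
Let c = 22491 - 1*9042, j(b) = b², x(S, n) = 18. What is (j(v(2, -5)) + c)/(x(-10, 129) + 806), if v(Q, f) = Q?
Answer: 13453/824 ≈ 16.326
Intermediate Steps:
c = 13449 (c = 22491 - 9042 = 13449)
(j(v(2, -5)) + c)/(x(-10, 129) + 806) = (2² + 13449)/(18 + 806) = (4 + 13449)/824 = 13453*(1/824) = 13453/824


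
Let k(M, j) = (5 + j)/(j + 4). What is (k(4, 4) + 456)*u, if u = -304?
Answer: -138966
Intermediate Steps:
k(M, j) = (5 + j)/(4 + j)
(k(4, 4) + 456)*u = ((5 + 4)/(4 + 4) + 456)*(-304) = (9/8 + 456)*(-304) = (3657/8)*(-304) = -138966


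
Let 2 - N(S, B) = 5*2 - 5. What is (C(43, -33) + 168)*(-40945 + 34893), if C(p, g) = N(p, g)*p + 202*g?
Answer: 40106604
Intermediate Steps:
N(S, B) = -3 (N(S, B) = 2 - (5*2 - 5) = 2 - (10 - 5) = 2 - 1*5 = 2 - 5 = -3)
C(p, g) = -3*p + 202*g
(C(43, -33) + 168)*(-40945 + 34893) = ((-3*43 + 202*(-33)) + 168)*(-40945 + 34893) = ((-129 - 6666) + 168)*(-6052) = (-6795 + 168)*(-6052) = -6627*(-6052) = 40106604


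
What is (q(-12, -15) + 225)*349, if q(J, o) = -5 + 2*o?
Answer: 66310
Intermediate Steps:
(q(-12, -15) + 225)*349 = ((-5 + 2*(-15)) + 225)*349 = ((-5 - 30) + 225)*349 = (-35 + 225)*349 = 190*349 = 66310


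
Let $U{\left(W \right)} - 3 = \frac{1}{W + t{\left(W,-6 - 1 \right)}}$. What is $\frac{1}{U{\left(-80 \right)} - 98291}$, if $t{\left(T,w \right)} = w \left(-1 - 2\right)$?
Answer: $- \frac{59}{5798993} \approx -1.0174 \cdot 10^{-5}$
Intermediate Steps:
$t{\left(T,w \right)} = - 3 w$ ($t{\left(T,w \right)} = w \left(-3\right) = - 3 w$)
$U{\left(W \right)} = 3 + \frac{1}{21 + W}$ ($U{\left(W \right)} = 3 + \frac{1}{W - 3 \left(-6 - 1\right)} = 3 + \frac{1}{W - -21} = 3 + \frac{1}{W + 21} = 3 + \frac{1}{21 + W}$)
$\frac{1}{U{\left(-80 \right)} - 98291} = \frac{1}{\frac{64 + 3 \left(-80\right)}{21 - 80} - 98291} = \frac{1}{\frac{64 - 240}{-59} - 98291} = \frac{1}{\left(- \frac{1}{59}\right) \left(-176\right) - 98291} = \frac{1}{\frac{176}{59} - 98291} = \frac{1}{- \frac{5798993}{59}} = - \frac{59}{5798993}$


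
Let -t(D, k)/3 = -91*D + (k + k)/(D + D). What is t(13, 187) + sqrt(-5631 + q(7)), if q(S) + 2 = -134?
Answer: 45576/13 + I*sqrt(5767) ≈ 3505.8 + 75.941*I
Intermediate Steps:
q(S) = -136 (q(S) = -2 - 134 = -136)
t(D, k) = 273*D - 3*k/D (t(D, k) = -3*(-91*D + (k + k)/(D + D)) = -3*(-91*D + (2*k)/((2*D))) = -3*(-91*D + (2*k)*(1/(2*D))) = -3*(-91*D + k/D) = 273*D - 3*k/D)
t(13, 187) + sqrt(-5631 + q(7)) = (273*13 - 3*187/13) + sqrt(-5631 - 136) = (3549 - 3*187*1/13) + sqrt(-5767) = (3549 - 561/13) + I*sqrt(5767) = 45576/13 + I*sqrt(5767)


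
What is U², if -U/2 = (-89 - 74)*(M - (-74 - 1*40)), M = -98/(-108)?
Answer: 1022960302225/729 ≈ 1.4032e+9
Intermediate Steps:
M = 49/54 (M = -98*(-1/108) = 49/54 ≈ 0.90741)
U = 1011415/27 (U = -2*(-89 - 74)*(49/54 - (-74 - 1*40)) = -(-326)*(49/54 - (-74 - 40)) = -(-326)*(49/54 - 1*(-114)) = -(-326)*(49/54 + 114) = -(-326)*6205/54 = -2*(-1011415/54) = 1011415/27 ≈ 37460.)
U² = (1011415/27)² = 1022960302225/729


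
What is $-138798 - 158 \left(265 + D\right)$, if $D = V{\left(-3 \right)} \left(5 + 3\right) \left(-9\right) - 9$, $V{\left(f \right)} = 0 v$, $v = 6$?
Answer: $-179246$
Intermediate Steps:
$V{\left(f \right)} = 0$ ($V{\left(f \right)} = 0 \cdot 6 = 0$)
$D = -9$ ($D = 0 \left(5 + 3\right) \left(-9\right) - 9 = 0 \cdot 8 \left(-9\right) - 9 = 0 \left(-9\right) - 9 = 0 - 9 = -9$)
$-138798 - 158 \left(265 + D\right) = -138798 - 158 \left(265 - 9\right) = -138798 - 158 \cdot 256 = -138798 - 40448 = -179246$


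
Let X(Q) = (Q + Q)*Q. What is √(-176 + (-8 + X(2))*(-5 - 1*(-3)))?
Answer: 4*I*√11 ≈ 13.266*I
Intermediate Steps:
X(Q) = 2*Q² (X(Q) = (2*Q)*Q = 2*Q²)
√(-176 + (-8 + X(2))*(-5 - 1*(-3))) = √(-176 + (-8 + 2*2²)*(-5 - 1*(-3))) = √(-176 + (-8 + 2*4)*(-5 + 3)) = √(-176 + (-8 + 8)*(-2)) = √(-176 + 0*(-2)) = √(-176 + 0) = √(-176) = 4*I*√11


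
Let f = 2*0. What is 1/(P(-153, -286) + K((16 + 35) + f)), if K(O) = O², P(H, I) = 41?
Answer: 1/2642 ≈ 0.00037850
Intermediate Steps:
f = 0
1/(P(-153, -286) + K((16 + 35) + f)) = 1/(41 + ((16 + 35) + 0)²) = 1/(41 + (51 + 0)²) = 1/(41 + 51²) = 1/(41 + 2601) = 1/2642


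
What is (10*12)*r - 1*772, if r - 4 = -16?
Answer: -2212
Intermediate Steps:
r = -12 (r = 4 - 16 = -12)
(10*12)*r - 1*772 = (10*12)*(-12) - 1*772 = 120*(-12) - 772 = -1440 - 772 = -2212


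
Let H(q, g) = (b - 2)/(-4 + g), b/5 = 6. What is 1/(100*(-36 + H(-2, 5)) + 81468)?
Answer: 1/80668 ≈ 1.2396e-5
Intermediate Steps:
b = 30 (b = 5*6 = 30)
H(q, g) = 28/(-4 + g) (H(q, g) = (30 - 2)/(-4 + g) = 28/(-4 + g))
1/(100*(-36 + H(-2, 5)) + 81468) = 1/(100*(-36 + 28/(-4 + 5)) + 81468) = 1/(100*(-36 + 28/1) + 81468) = 1/(100*(-36 + 28*1) + 81468) = 1/(100*(-36 + 28) + 81468) = 1/(100*(-8) + 81468) = 1/(-800 + 81468) = 1/80668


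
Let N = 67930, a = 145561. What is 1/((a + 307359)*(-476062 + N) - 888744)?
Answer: -1/184852034184 ≈ -5.4097e-12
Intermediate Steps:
1/((a + 307359)*(-476062 + N) - 888744) = 1/((145561 + 307359)*(-476062 + 67930) - 888744) = 1/(452920*(-408132) - 888744) = 1/(-184851145440 - 888744) = 1/(-184852034184) = -1/184852034184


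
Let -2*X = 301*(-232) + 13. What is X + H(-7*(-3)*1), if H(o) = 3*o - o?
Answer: 69903/2 ≈ 34952.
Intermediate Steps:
H(o) = 2*o
X = 69819/2 (X = -(301*(-232) + 13)/2 = -(-69832 + 13)/2 = -1/2*(-69819) = 69819/2 ≈ 34910.)
X + H(-7*(-3)*1) = 69819/2 + 2*(-7*(-3)*1) = 69819/2 + 2*(21*1) = 69819/2 + 2*21 = 69819/2 + 42 = 69903/2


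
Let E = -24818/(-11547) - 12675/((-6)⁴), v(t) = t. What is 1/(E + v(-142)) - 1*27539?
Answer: -2283913453513/82933763 ≈ -27539.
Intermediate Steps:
E = -4229411/554256 (E = -24818*(-1/11547) - 12675/1296 = 24818/11547 - 12675*1/1296 = 24818/11547 - 4225/432 = -4229411/554256 ≈ -7.6308)
1/(E + v(-142)) - 1*27539 = 1/(-4229411/554256 - 142) - 1*27539 = 1/(-82933763/554256) - 27539 = -554256/82933763 - 27539 = -2283913453513/82933763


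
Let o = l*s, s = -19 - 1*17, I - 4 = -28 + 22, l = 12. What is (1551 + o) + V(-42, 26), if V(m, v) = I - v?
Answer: 1091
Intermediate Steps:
I = -2 (I = 4 + (-28 + 22) = 4 - 6 = -2)
V(m, v) = -2 - v
s = -36 (s = -19 - 17 = -36)
o = -432 (o = 12*(-36) = -432)
(1551 + o) + V(-42, 26) = (1551 - 432) + (-2 - 1*26) = 1119 + (-2 - 26) = 1119 - 28 = 1091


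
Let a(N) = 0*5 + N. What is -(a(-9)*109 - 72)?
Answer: 1053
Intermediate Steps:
a(N) = N (a(N) = 0 + N = N)
-(a(-9)*109 - 72) = -(-9*109 - 72) = -(-981 - 72) = -1*(-1053) = 1053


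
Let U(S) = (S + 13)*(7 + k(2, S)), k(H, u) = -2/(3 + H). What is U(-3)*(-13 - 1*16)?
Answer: -1914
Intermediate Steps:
U(S) = 429/5 + 33*S/5 (U(S) = (S + 13)*(7 - 2/(3 + 2)) = (13 + S)*(7 - 2/5) = (13 + S)*(33/5) = 429/5 + 33*S/5)
U(-3)*(-13 - 1*16) = (429/5 + (33/5)*(-3))*(-13 - 1*16) = (429/5 - 99/5)*(-13 - 16) = 66*(-29) = -1914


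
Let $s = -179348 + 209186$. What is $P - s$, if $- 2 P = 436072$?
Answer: $-247874$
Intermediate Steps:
$P = -218036$ ($P = \left(- \frac{1}{2}\right) 436072 = -218036$)
$s = 29838$
$P - s = -218036 - 29838 = -247874$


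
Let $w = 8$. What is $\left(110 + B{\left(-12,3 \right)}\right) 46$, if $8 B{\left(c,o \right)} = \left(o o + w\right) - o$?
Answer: $\frac{10281}{2} \approx 5140.5$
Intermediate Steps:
$B{\left(c,o \right)} = 1 - \frac{o}{8} + \frac{o^{2}}{8}$ ($B{\left(c,o \right)} = \frac{\left(o o + 8\right) - o}{8} = \frac{\left(o^{2} + 8\right) - o}{8} = \frac{\left(8 + o^{2}\right) - o}{8} = \frac{8 + o^{2} - o}{8} = 1 - \frac{o}{8} + \frac{o^{2}}{8}$)
$\left(110 + B{\left(-12,3 \right)}\right) 46 = \left(110 + \left(1 - \frac{3}{8} + \frac{3^{2}}{8}\right)\right) 46 = \left(110 + \left(1 - \frac{3}{8} + \frac{1}{8} \cdot 9\right)\right) 46 = \left(110 + \left(1 - \frac{3}{8} + \frac{9}{8}\right)\right) 46 = \left(110 + \frac{7}{4}\right) 46 = \frac{447}{4} \cdot 46 = \frac{10281}{2}$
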